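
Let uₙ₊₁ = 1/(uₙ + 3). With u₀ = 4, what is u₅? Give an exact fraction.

u₁ = 1/(4 + 3) = 1/7.
u₂ = 1/(1/7 + 3) = 7/22.
u₃ = 1/(7/22 + 3) = 22/73.
u₄ = 1/(22/73 + 3) = 73/241.
u₅ = 1/(73/241 + 3) = 241/796.

241/796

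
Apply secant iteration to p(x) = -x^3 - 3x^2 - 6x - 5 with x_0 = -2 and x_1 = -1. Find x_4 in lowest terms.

p(-2) = 3, p(-1) = -1. x_2 = (-1) - (-1)·((-1) - (-2))/((-1) - 3) = -5/4.
p(-1) = -1, p(-5/4) = -15/64. x_3 = (-5/4) - (-15/64)·((-5/4) - (-1))/((-15/64) - (-1)) = -65/49.
p(-5/4) = -15/64, p(-65/49) = 1695/117649. x_4 = (-65/49) - (1695/117649)·((-65/49) - (-5/4))/((1695/117649) - (-15/64)) = -55035/41627.

-55035/41627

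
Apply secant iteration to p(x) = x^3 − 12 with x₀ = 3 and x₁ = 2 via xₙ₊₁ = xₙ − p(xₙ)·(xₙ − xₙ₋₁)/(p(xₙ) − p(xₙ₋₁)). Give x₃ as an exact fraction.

p(3) = 15, p(2) = −4. x₂ = 2 − (−4)·(2 − 3)/((−4) − 15) = 42/19.
p(2) = −4, p(42/19) = −8220/6859. x₃ = (42/19) − (−8220/6859)·((42/19) − 2)/((−8220/6859) − (−4)) = 2763/1201.

2763/1201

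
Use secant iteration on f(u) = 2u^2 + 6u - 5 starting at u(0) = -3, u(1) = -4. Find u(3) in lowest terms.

f(-3) = -5, f(-4) = 3. u(2) = (-4) - 3·((-4) - (-3))/(3 - (-5)) = -29/8.
f(-4) = 3, f(-29/8) = -15/32. u(3) = (-29/8) - (-15/32)·((-29/8) - (-4))/((-15/32) - 3) = -136/37.

-136/37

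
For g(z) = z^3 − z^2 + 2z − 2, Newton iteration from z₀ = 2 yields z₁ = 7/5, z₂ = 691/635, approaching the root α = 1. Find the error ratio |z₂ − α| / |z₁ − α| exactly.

z₁ − α = 7/5 − 1 = 2/5, so |z₁ − α| = 2/5.
z₂ − α = 691/635 − 1 = 56/635, so |z₂ − α| = 56/635.
Ratio = (56/635) / (2/5) = 28/127.

28/127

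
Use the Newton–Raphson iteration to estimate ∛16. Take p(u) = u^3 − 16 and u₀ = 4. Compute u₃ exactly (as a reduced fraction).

250232/99225

p'(u) = 3u^2.
p(4) = 48, p'(4) = 48, so u₁ = 4 − 48/48 = 3.
p(3) = 11, p'(3) = 27, so u₂ = 3 − 11/27 = 70/27.
p(70/27) = 28072/19683, p'(70/27) = 4900/243, so u₃ = (70/27) − (28072/19683)/(4900/243) = 250232/99225.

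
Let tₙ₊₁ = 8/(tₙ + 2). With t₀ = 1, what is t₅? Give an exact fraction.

108/53

t₁ = 8/(1 + 2) = 8/3.
t₂ = 8/(8/3 + 2) = 12/7.
t₃ = 8/(12/7 + 2) = 28/13.
t₄ = 8/(28/13 + 2) = 52/27.
t₅ = 8/(52/27 + 2) = 108/53.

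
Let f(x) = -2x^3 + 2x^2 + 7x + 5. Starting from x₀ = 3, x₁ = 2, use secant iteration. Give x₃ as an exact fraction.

f(3) = -10, f(2) = 11. x₂ = 2 - 11·(2 - 3)/(11 - (-10)) = 53/21.
f(2) = 11, f(53/21) = 30140/9261. x₃ = (53/21) - (30140/9261)·((53/21) - 2)/((30140/9261) - 11) = 17893/6521.

17893/6521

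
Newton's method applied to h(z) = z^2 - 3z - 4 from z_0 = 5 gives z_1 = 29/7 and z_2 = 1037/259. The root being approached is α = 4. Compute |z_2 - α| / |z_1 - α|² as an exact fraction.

7/37

z_1 - α = 29/7 - 4 = 1/7, so |z_1 - α| = 1/7.
z_2 - α = 1037/259 - 4 = 1/259, so |z_2 - α| = 1/259.
|z_1 - α|² = 1/49.
Ratio = (1/259) / (1/49) = 7/37.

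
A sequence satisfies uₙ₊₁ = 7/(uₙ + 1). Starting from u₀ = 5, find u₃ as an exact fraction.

u₁ = 7/(5 + 1) = 7/6.
u₂ = 7/(7/6 + 1) = 42/13.
u₃ = 7/(42/13 + 1) = 91/55.

91/55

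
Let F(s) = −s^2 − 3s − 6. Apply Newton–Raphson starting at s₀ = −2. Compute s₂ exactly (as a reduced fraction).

F'(s) = −2s − 3.
F(−2) = −4, F'(−2) = 1, so s₁ = (−2) − (−4)/1 = 2.
F(2) = −16, F'(2) = −7, so s₂ = 2 − (−16)/(−7) = −2/7.

−2/7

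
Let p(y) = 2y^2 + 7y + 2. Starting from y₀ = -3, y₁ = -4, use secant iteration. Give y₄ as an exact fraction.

p(-3) = -1, p(-4) = 6. y₂ = (-4) - 6·((-4) - (-3))/(6 - (-1)) = -22/7.
p(-4) = 6, p(-22/7) = -12/49. y₃ = (-22/7) - (-12/49)·((-22/7) - (-4))/((-12/49) - 6) = -54/17.
p(-22/7) = -12/49, p(-54/17) = -16/289. y₄ = (-54/17) - (-16/289)·((-54/17) - (-22/7))/((-16/289) - (-12/49)) = -2138/671.

-2138/671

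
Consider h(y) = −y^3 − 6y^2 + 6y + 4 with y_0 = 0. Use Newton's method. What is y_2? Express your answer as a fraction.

h'(y) = −3y^2 − 12y + 6.
h(0) = 4, h'(0) = 6, so y_1 = 0 − 4/6 = −2/3.
h(−2/3) = −64/27, h'(−2/3) = 38/3, so y_2 = (−2/3) − (−64/27)/(38/3) = −82/171.

−82/171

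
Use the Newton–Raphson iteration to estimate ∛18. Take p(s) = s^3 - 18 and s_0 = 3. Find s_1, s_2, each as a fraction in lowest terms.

p'(s) = 3s^2.
p(3) = 9, p'(3) = 27, so s_1 = 3 - 9/27 = 8/3.
p(8/3) = 26/27, p'(8/3) = 64/3, so s_2 = (8/3) - (26/27)/(64/3) = 755/288.

s_1 = 8/3, s_2 = 755/288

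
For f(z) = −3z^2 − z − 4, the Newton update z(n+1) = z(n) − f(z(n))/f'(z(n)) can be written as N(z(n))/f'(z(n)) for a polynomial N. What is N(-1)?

f'(z) = −6z − 1.
N(z) = z·f'(z) − f(z) = z·(−6z − 1) − (−3z^2 − z − 4) = −3z^2 + 4.
N(-1) = 1.

1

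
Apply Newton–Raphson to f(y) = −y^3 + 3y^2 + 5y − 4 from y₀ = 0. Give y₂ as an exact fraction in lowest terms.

612/985

f'(y) = −3y^2 + 6y + 5.
f(0) = −4, f'(0) = 5, so y₁ = 0 − (−4)/5 = 4/5.
f(4/5) = 176/125, f'(4/5) = 197/25, so y₂ = (4/5) − (176/125)/(197/25) = 612/985.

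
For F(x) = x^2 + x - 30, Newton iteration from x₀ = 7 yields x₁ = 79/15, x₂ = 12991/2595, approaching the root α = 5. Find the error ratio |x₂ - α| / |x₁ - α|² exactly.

x₁ - α = 79/15 - 5 = 4/15, so |x₁ - α| = 4/15.
x₂ - α = 12991/2595 - 5 = 16/2595, so |x₂ - α| = 16/2595.
|x₁ - α|² = 16/225.
Ratio = (16/2595) / (16/225) = 15/173.

15/173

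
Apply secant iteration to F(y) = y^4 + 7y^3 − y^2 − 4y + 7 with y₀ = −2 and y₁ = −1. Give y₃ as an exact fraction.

F(−2) = −29, F(−1) = 4. y₂ = (−1) − 4·((−1) − (−2))/(4 − (−29)) = −37/33.
F(−1) = 4, F(−37/33) = 2302600/1185921. y₃ = (−37/33) − (2302600/1185921)·((−37/33) − (−1))/((2302600/1185921) − 4) = −754019/610271.

−754019/610271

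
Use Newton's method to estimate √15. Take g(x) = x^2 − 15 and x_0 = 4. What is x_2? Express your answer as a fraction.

1921/496

g'(x) = 2x.
g(4) = 1, g'(4) = 8, so x_1 = 4 − 1/8 = 31/8.
g(31/8) = 1/64, g'(31/8) = 31/4, so x_2 = (31/8) − (1/64)/(31/4) = 1921/496.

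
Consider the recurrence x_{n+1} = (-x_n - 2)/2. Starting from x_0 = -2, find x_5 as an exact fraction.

x_1 = (-(-2) - 2)/2 = 0.
x_2 = (-0 - 2)/2 = -1.
x_3 = (-(-1) - 2)/2 = -1/2.
x_4 = (-(-1/2) - 2)/2 = -3/4.
x_5 = (-(-3/4) - 2)/2 = -5/8.

-5/8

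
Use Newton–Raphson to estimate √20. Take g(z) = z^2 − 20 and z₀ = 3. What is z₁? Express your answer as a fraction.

29/6

g'(z) = 2z.
g(3) = −11, g'(3) = 6, so z₁ = 3 − (−11)/6 = 29/6.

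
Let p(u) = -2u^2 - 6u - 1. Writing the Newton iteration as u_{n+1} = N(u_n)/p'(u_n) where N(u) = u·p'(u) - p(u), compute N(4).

-31

p'(u) = -4u - 6.
N(u) = u·p'(u) - p(u) = u·(-4u - 6) - (-2u^2 - 6u - 1) = -2u^2 + 1.
N(4) = -31.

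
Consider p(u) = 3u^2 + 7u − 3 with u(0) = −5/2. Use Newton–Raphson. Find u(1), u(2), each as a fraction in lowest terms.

p'(u) = 6u + 7.
p(−5/2) = −7/4, p'(−5/2) = −8, so u(1) = (−5/2) − (−7/4)/(−8) = −87/32.
p(−87/32) = 147/1024, p'(−87/32) = −149/16, so u(2) = (−87/32) − (147/1024)/(−149/16) = −25779/9536.

u(1) = −87/32, u(2) = −25779/9536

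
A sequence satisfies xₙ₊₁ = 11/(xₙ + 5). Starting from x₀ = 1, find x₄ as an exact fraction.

2981/1806

x₁ = 11/(1 + 5) = 11/6.
x₂ = 11/(11/6 + 5) = 66/41.
x₃ = 11/(66/41 + 5) = 451/271.
x₄ = 11/(451/271 + 5) = 2981/1806.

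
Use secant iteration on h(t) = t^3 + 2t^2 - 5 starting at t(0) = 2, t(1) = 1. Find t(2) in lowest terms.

15/13

h(2) = 11, h(1) = -2. t(2) = 1 - (-2)·(1 - 2)/((-2) - 11) = 15/13.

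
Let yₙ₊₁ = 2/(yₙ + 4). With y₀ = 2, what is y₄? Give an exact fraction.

y₁ = 2/(2 + 4) = 1/3.
y₂ = 2/(1/3 + 4) = 6/13.
y₃ = 2/(6/13 + 4) = 13/29.
y₄ = 2/(13/29 + 4) = 58/129.

58/129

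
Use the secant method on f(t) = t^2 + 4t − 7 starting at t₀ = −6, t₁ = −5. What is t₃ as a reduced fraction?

−117/22

f(−6) = 5, f(−5) = −2. t₂ = (−5) − (−2)·((−5) − (−6))/((−2) − 5) = −37/7.
f(−5) = −2, f(−37/7) = −10/49. t₃ = (−37/7) − (−10/49)·((−37/7) − (−5))/((−10/49) − (−2)) = −117/22.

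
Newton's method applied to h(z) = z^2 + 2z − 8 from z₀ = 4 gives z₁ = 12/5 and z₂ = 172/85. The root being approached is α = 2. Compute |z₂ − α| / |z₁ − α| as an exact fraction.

1/17

z₁ − α = 12/5 − 2 = 2/5, so |z₁ − α| = 2/5.
z₂ − α = 172/85 − 2 = 2/85, so |z₂ − α| = 2/85.
Ratio = (2/85) / (2/5) = 1/17.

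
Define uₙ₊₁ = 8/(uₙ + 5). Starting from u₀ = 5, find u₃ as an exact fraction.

232/185

u₁ = 8/(5 + 5) = 4/5.
u₂ = 8/(4/5 + 5) = 40/29.
u₃ = 8/(40/29 + 5) = 232/185.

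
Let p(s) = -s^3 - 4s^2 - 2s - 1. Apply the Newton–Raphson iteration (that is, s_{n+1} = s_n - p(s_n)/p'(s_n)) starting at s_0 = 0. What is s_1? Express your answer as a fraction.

-1/2

p'(s) = -3s^2 - 8s - 2.
p(0) = -1, p'(0) = -2, so s_1 = 0 - (-1)/(-2) = -1/2.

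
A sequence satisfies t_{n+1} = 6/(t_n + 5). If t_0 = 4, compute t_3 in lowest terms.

t_1 = 6/(4 + 5) = 2/3.
t_2 = 6/(2/3 + 5) = 18/17.
t_3 = 6/(18/17 + 5) = 102/103.

102/103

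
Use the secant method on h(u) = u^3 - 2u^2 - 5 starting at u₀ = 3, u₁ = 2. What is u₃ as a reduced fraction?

h(3) = 4, h(2) = -5. u₂ = 2 - (-5)·(2 - 3)/((-5) - 4) = 23/9.
h(2) = -5, h(23/9) = -1000/729. u₃ = (23/9) - (-1000/729)·((23/9) - 2)/((-1000/729) - (-5)) = 1463/529.

1463/529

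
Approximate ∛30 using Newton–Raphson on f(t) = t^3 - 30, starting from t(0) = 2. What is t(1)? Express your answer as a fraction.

f'(t) = 3t^2.
f(2) = -22, f'(2) = 12, so t(1) = 2 - (-22)/12 = 23/6.

23/6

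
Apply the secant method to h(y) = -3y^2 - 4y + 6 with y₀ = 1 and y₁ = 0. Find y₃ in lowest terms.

h(1) = -1, h(0) = 6. y₂ = 0 - 6·(0 - 1)/(6 - (-1)) = 6/7.
h(0) = 6, h(6/7) = 18/49. y₃ = (6/7) - (18/49)·((6/7) - 0)/((18/49) - 6) = 21/23.

21/23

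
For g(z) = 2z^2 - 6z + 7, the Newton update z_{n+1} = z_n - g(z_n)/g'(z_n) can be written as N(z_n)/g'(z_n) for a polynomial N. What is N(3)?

11

g'(z) = 4z - 6.
N(z) = z·g'(z) - g(z) = z·(4z - 6) - (2z^2 - 6z + 7) = 2z^2 - 7.
N(3) = 11.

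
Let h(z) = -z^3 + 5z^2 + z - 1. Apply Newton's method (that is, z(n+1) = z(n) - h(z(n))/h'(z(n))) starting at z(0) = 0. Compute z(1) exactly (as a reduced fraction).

1

h'(z) = -3z^2 + 10z + 1.
h(0) = -1, h'(0) = 1, so z(1) = 0 - (-1)/1 = 1.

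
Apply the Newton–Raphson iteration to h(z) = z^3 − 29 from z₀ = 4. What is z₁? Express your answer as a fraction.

157/48

h'(z) = 3z^2.
h(4) = 35, h'(4) = 48, so z₁ = 4 − 35/48 = 157/48.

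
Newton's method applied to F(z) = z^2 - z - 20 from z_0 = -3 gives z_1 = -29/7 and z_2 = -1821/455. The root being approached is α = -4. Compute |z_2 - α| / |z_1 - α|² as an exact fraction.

z_1 - α = -29/7 - (-4) = -29/7 + 4 = -1/7, so |z_1 - α| = 1/7.
z_2 - α = -1821/455 - (-4) = -1821/455 + 4 = -1/455, so |z_2 - α| = 1/455.
|z_1 - α|² = 1/49.
Ratio = (1/455) / (1/49) = 7/65.

7/65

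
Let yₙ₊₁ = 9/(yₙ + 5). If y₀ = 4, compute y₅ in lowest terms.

747/532

y₁ = 9/(4 + 5) = 1.
y₂ = 9/(1 + 5) = 3/2.
y₃ = 9/(3/2 + 5) = 18/13.
y₄ = 9/(18/13 + 5) = 117/83.
y₅ = 9/(117/83 + 5) = 747/532.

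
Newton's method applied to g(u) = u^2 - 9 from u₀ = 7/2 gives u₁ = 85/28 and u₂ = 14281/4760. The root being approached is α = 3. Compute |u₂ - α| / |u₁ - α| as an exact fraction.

u₁ - α = 85/28 - 3 = 1/28, so |u₁ - α| = 1/28.
u₂ - α = 14281/4760 - 3 = 1/4760, so |u₂ - α| = 1/4760.
Ratio = (1/4760) / (1/28) = 1/170.

1/170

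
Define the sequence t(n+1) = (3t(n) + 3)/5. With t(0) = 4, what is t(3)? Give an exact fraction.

51/25

t(1) = (3·4 + 3)/5 = 3.
t(2) = (3·3 + 3)/5 = 12/5.
t(3) = (3·(12/5) + 3)/5 = 51/25.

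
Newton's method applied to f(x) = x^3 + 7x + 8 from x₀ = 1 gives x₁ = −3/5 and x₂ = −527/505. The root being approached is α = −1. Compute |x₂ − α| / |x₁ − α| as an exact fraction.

x₁ − α = −3/5 − (−1) = −3/5 + 1 = 2/5, so |x₁ − α| = 2/5.
x₂ − α = −527/505 − (−1) = −527/505 + 1 = −22/505, so |x₂ − α| = 22/505.
Ratio = (22/505) / (2/5) = 11/101.

11/101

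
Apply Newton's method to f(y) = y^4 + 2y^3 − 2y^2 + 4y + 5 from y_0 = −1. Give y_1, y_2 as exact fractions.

f'(y) = 4y^3 + 6y^2 − 4y + 4.
f(−1) = −2, f'(−1) = 10, so y_1 = (−1) − (−2)/10 = −4/5.
f(−4/5) = −59/625, f'(−4/5) = 1124/125, so y_2 = (−4/5) − (−59/625)/(1124/125) = −4437/5620.

y_1 = −4/5, y_2 = −4437/5620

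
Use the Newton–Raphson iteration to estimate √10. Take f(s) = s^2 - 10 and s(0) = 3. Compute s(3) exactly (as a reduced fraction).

f'(s) = 2s.
f(3) = -1, f'(3) = 6, so s(1) = 3 - (-1)/6 = 19/6.
f(19/6) = 1/36, f'(19/6) = 19/3, so s(2) = (19/6) - (1/36)/(19/3) = 721/228.
f(721/228) = 1/51984, f'(721/228) = 721/114, so s(3) = (721/228) - (1/51984)/(721/114) = 1039681/328776.

1039681/328776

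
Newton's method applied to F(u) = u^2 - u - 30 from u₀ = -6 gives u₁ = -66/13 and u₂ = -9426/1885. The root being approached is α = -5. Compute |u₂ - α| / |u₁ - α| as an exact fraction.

1/145

u₁ - α = -66/13 - (-5) = -66/13 + 5 = -1/13, so |u₁ - α| = 1/13.
u₂ - α = -9426/1885 - (-5) = -9426/1885 + 5 = -1/1885, so |u₂ - α| = 1/1885.
Ratio = (1/1885) / (1/13) = 1/145.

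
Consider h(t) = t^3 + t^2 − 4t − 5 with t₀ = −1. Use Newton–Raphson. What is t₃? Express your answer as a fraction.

h'(t) = 3t^2 + 2t − 4.
h(−1) = −1, h'(−1) = −3, so t₁ = (−1) − (−1)/(−3) = −4/3.
h(−4/3) = −7/27, h'(−4/3) = −4/3, so t₂ = (−4/3) − (−7/27)/(−4/3) = −55/36.
h(−55/36) = −5635/46656, h'(−55/36) = −23/432, so t₃ = (−55/36) − (−5635/46656)/(−23/432) = −205/54.

−205/54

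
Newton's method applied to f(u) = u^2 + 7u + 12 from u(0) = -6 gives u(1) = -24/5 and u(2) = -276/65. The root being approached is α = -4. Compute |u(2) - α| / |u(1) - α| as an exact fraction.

4/13

u(1) - α = -24/5 - (-4) = -24/5 + 4 = -4/5, so |u(1) - α| = 4/5.
u(2) - α = -276/65 - (-4) = -276/65 + 4 = -16/65, so |u(2) - α| = 16/65.
Ratio = (16/65) / (4/5) = 4/13.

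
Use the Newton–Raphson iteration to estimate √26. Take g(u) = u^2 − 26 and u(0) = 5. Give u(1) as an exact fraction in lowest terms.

51/10

g'(u) = 2u.
g(5) = −1, g'(5) = 10, so u(1) = 5 − (−1)/10 = 51/10.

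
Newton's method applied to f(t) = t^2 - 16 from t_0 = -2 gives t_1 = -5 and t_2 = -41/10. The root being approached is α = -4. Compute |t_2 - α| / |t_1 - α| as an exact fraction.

1/10

t_1 - α = -5 - (-4) = -5 + 4 = -1, so |t_1 - α| = 1.
t_2 - α = -41/10 - (-4) = -41/10 + 4 = -1/10, so |t_2 - α| = 1/10.
Ratio = (1/10) / 1 = 1/10.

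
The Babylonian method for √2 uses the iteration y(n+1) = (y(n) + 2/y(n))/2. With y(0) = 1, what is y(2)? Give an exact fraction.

17/12

y(1) = (1 + 2/1)/2 = 3/2.
y(2) = (3/2 + 2/(3/2))/2 = 17/12.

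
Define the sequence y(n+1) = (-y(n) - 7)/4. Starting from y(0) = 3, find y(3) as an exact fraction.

y(1) = (-3 - 7)/4 = -5/2.
y(2) = (-(-5/2) - 7)/4 = -9/8.
y(3) = (-(-9/8) - 7)/4 = -47/32.

-47/32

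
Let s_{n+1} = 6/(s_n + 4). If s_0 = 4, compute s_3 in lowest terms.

57/50

s_1 = 6/(4 + 4) = 3/4.
s_2 = 6/(3/4 + 4) = 24/19.
s_3 = 6/(24/19 + 4) = 57/50.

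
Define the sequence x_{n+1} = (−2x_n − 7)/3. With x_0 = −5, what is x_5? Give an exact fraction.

x_1 = (−2·(−5) − 7)/3 = 1.
x_2 = (−2·1 − 7)/3 = −3.
x_3 = (−2·(−3) − 7)/3 = −1/3.
x_4 = (−2·(−1/3) − 7)/3 = −19/9.
x_5 = (−2·(−19/9) − 7)/3 = −25/27.

−25/27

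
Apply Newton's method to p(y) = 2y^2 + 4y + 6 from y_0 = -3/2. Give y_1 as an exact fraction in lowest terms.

p'(y) = 4y + 4.
p(-3/2) = 9/2, p'(-3/2) = -2, so y_1 = (-3/2) - (9/2)/(-2) = 3/4.

3/4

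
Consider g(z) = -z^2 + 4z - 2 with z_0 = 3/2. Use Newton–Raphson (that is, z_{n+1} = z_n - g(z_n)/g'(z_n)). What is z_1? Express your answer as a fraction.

-1/4

g'(z) = -2z + 4.
g(3/2) = 7/4, g'(3/2) = 1, so z_1 = (3/2) - (7/4)/1 = -1/4.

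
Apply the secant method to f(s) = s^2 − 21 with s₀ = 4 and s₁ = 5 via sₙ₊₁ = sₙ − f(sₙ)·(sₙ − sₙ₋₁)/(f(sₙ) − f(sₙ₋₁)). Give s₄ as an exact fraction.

4051/884

f(4) = −5, f(5) = 4. s₂ = 5 − 4·(5 − 4)/(4 − (−5)) = 41/9.
f(5) = 4, f(41/9) = −20/81. s₃ = (41/9) − (−20/81)·((41/9) − 5)/((−20/81) − 4) = 197/43.
f(41/9) = −20/81, f(197/43) = −20/1849. s₄ = (197/43) − (−20/1849)·((197/43) − (41/9))/((−20/1849) − (−20/81)) = 4051/884.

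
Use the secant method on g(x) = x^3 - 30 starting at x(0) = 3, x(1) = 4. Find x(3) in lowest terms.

g(3) = -3, g(4) = 34. x(2) = 4 - 34·(4 - 3)/(34 - (-3)) = 114/37.
g(4) = 34, g(114/37) = -38046/50653. x(3) = (114/37) - (-38046/50653)·((114/37) - 4)/((-38046/50653) - 34) = 80271/25886.

80271/25886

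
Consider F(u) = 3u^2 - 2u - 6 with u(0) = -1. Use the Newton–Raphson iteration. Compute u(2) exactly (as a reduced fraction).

F'(u) = 6u - 2.
F(-1) = -1, F'(-1) = -8, so u(1) = (-1) - (-1)/(-8) = -9/8.
F(-9/8) = 3/64, F'(-9/8) = -35/4, so u(2) = (-9/8) - (3/64)/(-35/4) = -627/560.

-627/560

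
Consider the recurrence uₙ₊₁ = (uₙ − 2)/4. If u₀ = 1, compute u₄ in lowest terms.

u₁ = (1 − 2)/4 = −1/4.
u₂ = ((−1/4) − 2)/4 = −9/16.
u₃ = ((−9/16) − 2)/4 = −41/64.
u₄ = ((−41/64) − 2)/4 = −169/256.

−169/256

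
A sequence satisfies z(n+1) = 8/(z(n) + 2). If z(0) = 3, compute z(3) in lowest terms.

z(1) = 8/(3 + 2) = 8/5.
z(2) = 8/(8/5 + 2) = 20/9.
z(3) = 8/(20/9 + 2) = 36/19.

36/19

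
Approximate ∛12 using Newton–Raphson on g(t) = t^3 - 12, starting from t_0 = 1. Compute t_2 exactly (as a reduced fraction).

g'(t) = 3t^2.
g(1) = -11, g'(1) = 3, so t_1 = 1 - (-11)/3 = 14/3.
g(14/3) = 2420/27, g'(14/3) = 196/3, so t_2 = (14/3) - (2420/27)/(196/3) = 1453/441.

1453/441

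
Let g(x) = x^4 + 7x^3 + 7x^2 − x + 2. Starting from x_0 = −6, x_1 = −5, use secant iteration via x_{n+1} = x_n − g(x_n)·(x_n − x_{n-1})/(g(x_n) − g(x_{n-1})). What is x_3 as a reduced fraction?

−10557521/1812957

g(−6) = 44, g(−5) = −68. x_2 = (−5) − (−68)·((−5) − (−6))/((−68) − 44) = −157/28.
g(−5) = −68, g(−157/28) = −10976339/614656. x_3 = (−157/28) − (−10976339/614656)·((−157/28) − (−5))/((−10976339/614656) − (−68)) = −10557521/1812957.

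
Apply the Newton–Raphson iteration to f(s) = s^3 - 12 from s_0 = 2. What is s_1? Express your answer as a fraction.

f'(s) = 3s^2.
f(2) = -4, f'(2) = 12, so s_1 = 2 - (-4)/12 = 7/3.

7/3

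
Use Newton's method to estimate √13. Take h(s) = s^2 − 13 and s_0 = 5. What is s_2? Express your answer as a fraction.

h'(s) = 2s.
h(5) = 12, h'(5) = 10, so s_1 = 5 − 12/10 = 19/5.
h(19/5) = 36/25, h'(19/5) = 38/5, so s_2 = (19/5) − (36/25)/(38/5) = 343/95.

343/95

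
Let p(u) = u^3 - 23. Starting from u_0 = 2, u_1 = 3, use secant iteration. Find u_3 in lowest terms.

25793/9079

p(2) = -15, p(3) = 4. u_2 = 3 - 4·(3 - 2)/(4 - (-15)) = 53/19.
p(3) = 4, p(53/19) = -8880/6859. u_3 = (53/19) - (-8880/6859)·((53/19) - 3)/((-8880/6859) - 4) = 25793/9079.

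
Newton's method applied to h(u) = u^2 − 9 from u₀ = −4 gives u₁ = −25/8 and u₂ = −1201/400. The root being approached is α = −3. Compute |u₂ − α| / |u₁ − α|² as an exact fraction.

4/25

u₁ − α = −25/8 − (−3) = −25/8 + 3 = −1/8, so |u₁ − α| = 1/8.
u₂ − α = −1201/400 − (−3) = −1201/400 + 3 = −1/400, so |u₂ − α| = 1/400.
|u₁ − α|² = 1/64.
Ratio = (1/400) / (1/64) = 4/25.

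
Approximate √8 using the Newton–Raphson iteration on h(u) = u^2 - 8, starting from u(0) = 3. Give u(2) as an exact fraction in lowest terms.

577/204

h'(u) = 2u.
h(3) = 1, h'(3) = 6, so u(1) = 3 - 1/6 = 17/6.
h(17/6) = 1/36, h'(17/6) = 17/3, so u(2) = (17/6) - (1/36)/(17/3) = 577/204.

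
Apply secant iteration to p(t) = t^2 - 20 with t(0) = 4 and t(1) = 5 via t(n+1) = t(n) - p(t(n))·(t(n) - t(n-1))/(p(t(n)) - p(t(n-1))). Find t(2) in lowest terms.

40/9

p(4) = -4, p(5) = 5. t(2) = 5 - 5·(5 - 4)/(5 - (-4)) = 40/9.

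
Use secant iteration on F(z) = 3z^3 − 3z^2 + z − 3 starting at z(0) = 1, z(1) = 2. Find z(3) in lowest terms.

F(1) = −2, F(2) = 11. z(2) = 2 − 11·(2 − 1)/(11 − (−2)) = 15/13.
F(2) = 11, F(15/13) = −2706/2197. z(3) = (15/13) − (−2706/2197)·((15/13) − 2)/((−2706/2197) − 11) = 3027/2443.

3027/2443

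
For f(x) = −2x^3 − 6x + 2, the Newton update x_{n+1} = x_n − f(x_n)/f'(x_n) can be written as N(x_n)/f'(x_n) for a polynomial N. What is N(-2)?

30

f'(x) = −6x^2 − 6.
N(x) = x·f'(x) − f(x) = x·(−6x^2 − 6) − (−2x^3 − 6x + 2) = −4x^3 − 2.
N(-2) = 30.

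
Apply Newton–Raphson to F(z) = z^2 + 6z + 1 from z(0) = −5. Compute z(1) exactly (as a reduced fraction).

F'(z) = 2z + 6.
F(−5) = −4, F'(−5) = −4, so z(1) = (−5) − (−4)/(−4) = −6.

−6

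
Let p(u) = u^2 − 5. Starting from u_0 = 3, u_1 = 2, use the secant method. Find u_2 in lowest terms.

p(3) = 4, p(2) = −1. u_2 = 2 − (−1)·(2 − 3)/((−1) − 4) = 11/5.

11/5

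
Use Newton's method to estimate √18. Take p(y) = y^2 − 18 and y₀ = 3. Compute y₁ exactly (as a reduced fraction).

p'(y) = 2y.
p(3) = −9, p'(3) = 6, so y₁ = 3 − (−9)/6 = 9/2.

9/2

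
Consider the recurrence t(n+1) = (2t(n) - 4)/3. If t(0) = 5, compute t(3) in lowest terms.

-4/3

t(1) = (2·5 - 4)/3 = 2.
t(2) = (2·2 - 4)/3 = 0.
t(3) = (2·0 - 4)/3 = -4/3.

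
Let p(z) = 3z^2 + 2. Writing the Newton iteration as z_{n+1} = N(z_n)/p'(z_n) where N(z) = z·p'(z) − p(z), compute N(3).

25

p'(z) = 6z.
N(z) = z·p'(z) − p(z) = z·(6z) − (3z^2 + 2) = 3z^2 − 2.
N(3) = 25.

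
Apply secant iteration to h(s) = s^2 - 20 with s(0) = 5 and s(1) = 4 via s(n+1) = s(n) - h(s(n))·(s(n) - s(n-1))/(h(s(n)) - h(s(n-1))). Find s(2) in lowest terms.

h(5) = 5, h(4) = -4. s(2) = 4 - (-4)·(4 - 5)/((-4) - 5) = 40/9.

40/9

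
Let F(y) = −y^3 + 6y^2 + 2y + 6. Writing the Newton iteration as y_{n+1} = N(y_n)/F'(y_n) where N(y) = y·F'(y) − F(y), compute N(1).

−2

F'(y) = −3y^2 + 12y + 2.
N(y) = y·F'(y) − F(y) = y·(−3y^2 + 12y + 2) − (−y^3 + 6y^2 + 2y + 6) = −2y^3 + 6y^2 − 6.
N(1) = −2.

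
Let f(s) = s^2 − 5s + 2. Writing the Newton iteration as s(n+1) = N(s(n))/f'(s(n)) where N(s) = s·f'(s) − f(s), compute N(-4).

14

f'(s) = 2s − 5.
N(s) = s·f'(s) − f(s) = s·(2s − 5) − (s^2 − 5s + 2) = s^2 − 2.
N(-4) = 14.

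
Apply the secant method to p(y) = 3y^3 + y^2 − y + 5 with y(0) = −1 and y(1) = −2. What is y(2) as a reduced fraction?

p(−1) = 4, p(−2) = −13. y(2) = (−2) − (−13)·((−2) − (−1))/((−13) − 4) = −21/17.

−21/17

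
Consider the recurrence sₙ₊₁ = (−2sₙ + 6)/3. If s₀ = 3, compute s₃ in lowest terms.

2/3

s₁ = (−2·3 + 6)/3 = 0.
s₂ = (−2·0 + 6)/3 = 2.
s₃ = (−2·2 + 6)/3 = 2/3.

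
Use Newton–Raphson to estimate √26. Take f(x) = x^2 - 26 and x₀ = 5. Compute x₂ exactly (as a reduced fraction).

f'(x) = 2x.
f(5) = -1, f'(5) = 10, so x₁ = 5 - (-1)/10 = 51/10.
f(51/10) = 1/100, f'(51/10) = 51/5, so x₂ = (51/10) - (1/100)/(51/5) = 5201/1020.

5201/1020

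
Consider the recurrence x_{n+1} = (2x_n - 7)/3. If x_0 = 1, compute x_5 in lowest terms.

-1445/243

x_1 = (2·1 - 7)/3 = -5/3.
x_2 = (2·(-5/3) - 7)/3 = -31/9.
x_3 = (2·(-31/9) - 7)/3 = -125/27.
x_4 = (2·(-125/27) - 7)/3 = -439/81.
x_5 = (2·(-439/81) - 7)/3 = -1445/243.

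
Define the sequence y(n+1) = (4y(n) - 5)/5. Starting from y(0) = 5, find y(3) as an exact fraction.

3/25

y(1) = (4·5 - 5)/5 = 3.
y(2) = (4·3 - 5)/5 = 7/5.
y(3) = (4·(7/5) - 5)/5 = 3/25.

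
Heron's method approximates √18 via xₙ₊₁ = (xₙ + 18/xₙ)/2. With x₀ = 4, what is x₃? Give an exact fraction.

x₁ = (4 + 18/4)/2 = 17/4.
x₂ = (17/4 + 18/(17/4))/2 = 577/136.
x₃ = (577/136 + 18/(577/136))/2 = 665857/156944.

665857/156944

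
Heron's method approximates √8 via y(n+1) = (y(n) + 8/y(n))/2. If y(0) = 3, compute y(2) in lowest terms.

577/204

y(1) = (3 + 8/3)/2 = 17/6.
y(2) = (17/6 + 8/(17/6))/2 = 577/204.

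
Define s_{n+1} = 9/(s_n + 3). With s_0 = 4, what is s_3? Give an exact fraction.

s_1 = 9/(4 + 3) = 9/7.
s_2 = 9/(9/7 + 3) = 21/10.
s_3 = 9/(21/10 + 3) = 30/17.

30/17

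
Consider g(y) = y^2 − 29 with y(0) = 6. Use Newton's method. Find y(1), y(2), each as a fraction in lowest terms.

y(1) = 65/12, y(2) = 8401/1560

g'(y) = 2y.
g(6) = 7, g'(6) = 12, so y(1) = 6 − 7/12 = 65/12.
g(65/12) = 49/144, g'(65/12) = 65/6, so y(2) = (65/12) − (49/144)/(65/6) = 8401/1560.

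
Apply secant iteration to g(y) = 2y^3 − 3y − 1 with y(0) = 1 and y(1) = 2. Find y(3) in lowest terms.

g(1) = −2, g(2) = 9. y(2) = 2 − 9·(2 − 1)/(9 − (−2)) = 13/11.
g(2) = 9, g(13/11) = −1656/1331. y(3) = (13/11) − (−1656/1331)·((13/11) − 2)/((−1656/1331) − 9) = 647/505.

647/505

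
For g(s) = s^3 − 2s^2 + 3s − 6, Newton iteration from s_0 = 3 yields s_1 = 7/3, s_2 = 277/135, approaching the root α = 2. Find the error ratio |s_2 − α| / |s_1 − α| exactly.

7/45

s_1 − α = 7/3 − 2 = 1/3, so |s_1 − α| = 1/3.
s_2 − α = 277/135 − 2 = 7/135, so |s_2 − α| = 7/135.
Ratio = (7/135) / (1/3) = 7/45.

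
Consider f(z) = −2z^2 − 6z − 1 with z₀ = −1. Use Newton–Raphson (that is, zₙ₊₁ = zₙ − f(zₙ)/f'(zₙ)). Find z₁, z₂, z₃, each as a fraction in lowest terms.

z₁ = 1/2, z₂ = −1/16, z₃ = −127/736

f'(z) = −4z − 6.
f(−1) = 3, f'(−1) = −2, so z₁ = (−1) − 3/(−2) = 1/2.
f(1/2) = −9/2, f'(1/2) = −8, so z₂ = (1/2) − (−9/2)/(−8) = −1/16.
f(−1/16) = −81/128, f'(−1/16) = −23/4, so z₃ = (−1/16) − (−81/128)/(−23/4) = −127/736.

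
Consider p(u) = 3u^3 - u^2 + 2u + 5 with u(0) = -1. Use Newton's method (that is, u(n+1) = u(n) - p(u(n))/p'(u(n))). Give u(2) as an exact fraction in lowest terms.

-23225/25298

p'(u) = 9u^2 - 2u + 2.
p(-1) = -1, p'(-1) = 13, so u(1) = (-1) - (-1)/13 = -12/13.
p(-12/13) = -127/2197, p'(-12/13) = 1946/169, so u(2) = (-12/13) - (-127/2197)/(1946/169) = -23225/25298.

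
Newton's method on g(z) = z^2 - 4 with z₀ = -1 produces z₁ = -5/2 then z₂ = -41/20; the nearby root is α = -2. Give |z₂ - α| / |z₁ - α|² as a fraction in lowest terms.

z₁ - α = -5/2 - (-2) = -5/2 + 2 = -1/2, so |z₁ - α| = 1/2.
z₂ - α = -41/20 - (-2) = -41/20 + 2 = -1/20, so |z₂ - α| = 1/20.
|z₁ - α|² = 1/4.
Ratio = (1/20) / (1/4) = 1/5.

1/5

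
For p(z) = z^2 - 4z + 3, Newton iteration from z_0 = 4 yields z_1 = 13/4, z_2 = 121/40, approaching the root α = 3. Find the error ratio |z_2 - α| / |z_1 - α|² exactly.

2/5

z_1 - α = 13/4 - 3 = 1/4, so |z_1 - α| = 1/4.
z_2 - α = 121/40 - 3 = 1/40, so |z_2 - α| = 1/40.
|z_1 - α|² = 1/16.
Ratio = (1/40) / (1/16) = 2/5.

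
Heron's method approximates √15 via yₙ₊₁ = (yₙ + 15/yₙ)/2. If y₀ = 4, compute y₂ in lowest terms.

1921/496

y₁ = (4 + 15/4)/2 = 31/8.
y₂ = (31/8 + 15/(31/8))/2 = 1921/496.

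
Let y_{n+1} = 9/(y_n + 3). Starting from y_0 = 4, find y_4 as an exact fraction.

y_1 = 9/(4 + 3) = 9/7.
y_2 = 9/(9/7 + 3) = 21/10.
y_3 = 9/(21/10 + 3) = 30/17.
y_4 = 9/(30/17 + 3) = 17/9.

17/9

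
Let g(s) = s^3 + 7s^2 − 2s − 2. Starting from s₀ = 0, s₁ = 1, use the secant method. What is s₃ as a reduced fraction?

43/79

g(0) = −2, g(1) = 4. s₂ = 1 − 4·(1 − 0)/(4 − (−2)) = 1/3.
g(1) = 4, g(1/3) = −50/27. s₃ = (1/3) − (−50/27)·((1/3) − 1)/((−50/27) − 4) = 43/79.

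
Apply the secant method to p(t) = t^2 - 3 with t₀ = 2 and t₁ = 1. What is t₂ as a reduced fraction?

p(2) = 1, p(1) = -2. t₂ = 1 - (-2)·(1 - 2)/((-2) - 1) = 5/3.

5/3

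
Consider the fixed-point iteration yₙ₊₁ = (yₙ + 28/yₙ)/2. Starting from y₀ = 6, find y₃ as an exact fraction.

32257/6096

y₁ = (6 + 28/6)/2 = 16/3.
y₂ = (16/3 + 28/(16/3))/2 = 127/24.
y₃ = (127/24 + 28/(127/24))/2 = 32257/6096.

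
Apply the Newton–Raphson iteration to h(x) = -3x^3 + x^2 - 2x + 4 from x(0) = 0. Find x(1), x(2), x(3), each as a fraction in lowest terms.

x(1) = 2, x(2) = 24/17, x(3) = 46402/42041

h'(x) = -9x^2 + 2x - 2.
h(0) = 4, h'(0) = -2, so x(1) = 0 - 4/(-2) = 2.
h(2) = -20, h'(2) = -34, so x(2) = 2 - (-20)/(-34) = 24/17.
h(24/17) = -25900/4913, h'(24/17) = -4946/289, so x(3) = (24/17) - (-25900/4913)/(-4946/289) = 46402/42041.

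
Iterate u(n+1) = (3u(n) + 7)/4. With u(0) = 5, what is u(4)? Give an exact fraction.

815/128

u(1) = (3·5 + 7)/4 = 11/2.
u(2) = (3·(11/2) + 7)/4 = 47/8.
u(3) = (3·(47/8) + 7)/4 = 197/32.
u(4) = (3·(197/32) + 7)/4 = 815/128.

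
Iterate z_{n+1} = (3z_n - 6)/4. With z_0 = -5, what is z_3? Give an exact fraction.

-357/64

z_1 = (3·(-5) - 6)/4 = -21/4.
z_2 = (3·(-21/4) - 6)/4 = -87/16.
z_3 = (3·(-87/16) - 6)/4 = -357/64.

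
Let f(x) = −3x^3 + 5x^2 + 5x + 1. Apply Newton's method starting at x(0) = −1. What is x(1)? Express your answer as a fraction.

f'(x) = −9x^2 + 10x + 5.
f(−1) = 4, f'(−1) = −14, so x(1) = (−1) − 4/(−14) = −5/7.

−5/7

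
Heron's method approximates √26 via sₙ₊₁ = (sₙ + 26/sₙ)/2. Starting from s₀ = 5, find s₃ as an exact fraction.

54100801/10610040

s₁ = (5 + 26/5)/2 = 51/10.
s₂ = (51/10 + 26/(51/10))/2 = 5201/1020.
s₃ = (5201/1020 + 26/(5201/1020))/2 = 54100801/10610040.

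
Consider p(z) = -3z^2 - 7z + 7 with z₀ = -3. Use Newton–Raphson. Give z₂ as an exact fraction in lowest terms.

p'(z) = -6z - 7.
p(-3) = 1, p'(-3) = 11, so z₁ = (-3) - 1/11 = -34/11.
p(-34/11) = -3/121, p'(-34/11) = 127/11, so z₂ = (-34/11) - (-3/121)/(127/11) = -4315/1397.

-4315/1397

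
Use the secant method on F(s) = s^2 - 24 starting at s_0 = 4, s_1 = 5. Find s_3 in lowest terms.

F(4) = -8, F(5) = 1. s_2 = 5 - 1·(5 - 4)/(1 - (-8)) = 44/9.
F(5) = 1, F(44/9) = -8/81. s_3 = (44/9) - (-8/81)·((44/9) - 5)/((-8/81) - 1) = 436/89.

436/89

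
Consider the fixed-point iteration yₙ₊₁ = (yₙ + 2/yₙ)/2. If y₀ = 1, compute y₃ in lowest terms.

y₁ = (1 + 2/1)/2 = 3/2.
y₂ = (3/2 + 2/(3/2))/2 = 17/12.
y₃ = (17/12 + 2/(17/12))/2 = 577/408.

577/408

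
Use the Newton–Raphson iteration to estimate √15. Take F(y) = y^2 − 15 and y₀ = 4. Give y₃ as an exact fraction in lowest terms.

7380481/1905632

F'(y) = 2y.
F(4) = 1, F'(4) = 8, so y₁ = 4 − 1/8 = 31/8.
F(31/8) = 1/64, F'(31/8) = 31/4, so y₂ = (31/8) − (1/64)/(31/4) = 1921/496.
F(1921/496) = 1/246016, F'(1921/496) = 1921/248, so y₃ = (1921/496) − (1/246016)/(1921/248) = 7380481/1905632.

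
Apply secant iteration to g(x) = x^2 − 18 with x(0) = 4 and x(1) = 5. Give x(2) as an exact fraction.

g(4) = −2, g(5) = 7. x(2) = 5 − 7·(5 − 4)/(7 − (−2)) = 38/9.

38/9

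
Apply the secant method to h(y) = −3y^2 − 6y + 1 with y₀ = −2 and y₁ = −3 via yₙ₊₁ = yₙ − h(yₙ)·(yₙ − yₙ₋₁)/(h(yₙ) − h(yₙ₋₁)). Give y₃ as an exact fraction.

−15/7

h(−2) = 1, h(−3) = −8. y₂ = (−3) − (−8)·((−3) − (−2))/((−8) − 1) = −19/9.
h(−3) = −8, h(−19/9) = 8/27. y₃ = (−19/9) − (8/27)·((−19/9) − (−3))/((8/27) − (−8)) = −15/7.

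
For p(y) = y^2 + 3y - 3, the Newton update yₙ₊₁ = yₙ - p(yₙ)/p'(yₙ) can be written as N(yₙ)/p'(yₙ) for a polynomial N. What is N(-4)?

p'(y) = 2y + 3.
N(y) = y·p'(y) - p(y) = y·(2y + 3) - (y^2 + 3y - 3) = y^2 + 3.
N(-4) = 19.

19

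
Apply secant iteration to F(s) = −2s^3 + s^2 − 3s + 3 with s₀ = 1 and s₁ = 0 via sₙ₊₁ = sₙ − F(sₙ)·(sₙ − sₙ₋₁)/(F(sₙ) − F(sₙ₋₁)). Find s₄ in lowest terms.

2928/3499

F(1) = −1, F(0) = 3. s₂ = 0 − 3·(0 − 1)/(3 − (−1)) = 3/4.
F(0) = 3, F(3/4) = 15/32. s₃ = (3/4) − (15/32)·((3/4) − 0)/((15/32) − 3) = 8/9.
F(3/4) = 15/32, F(8/9) = −205/729. s₄ = (8/9) − (−205/729)·((8/9) − (3/4))/((−205/729) − (15/32)) = 2928/3499.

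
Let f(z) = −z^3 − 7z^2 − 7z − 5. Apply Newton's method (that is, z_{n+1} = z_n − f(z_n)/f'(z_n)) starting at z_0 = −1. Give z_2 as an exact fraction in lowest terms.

−5/7

f'(z) = −3z^2 − 14z − 7.
f(−1) = −4, f'(−1) = 4, so z_1 = (−1) − (−4)/4 = 0.
f(0) = −5, f'(0) = −7, so z_2 = 0 − (−5)/(−7) = −5/7.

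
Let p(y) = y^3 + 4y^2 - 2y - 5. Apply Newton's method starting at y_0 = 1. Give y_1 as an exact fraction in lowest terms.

11/9

p'(y) = 3y^2 + 8y - 2.
p(1) = -2, p'(1) = 9, so y_1 = 1 - (-2)/9 = 11/9.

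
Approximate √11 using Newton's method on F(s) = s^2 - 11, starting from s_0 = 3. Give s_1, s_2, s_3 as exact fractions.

F'(s) = 2s.
F(3) = -2, F'(3) = 6, so s_1 = 3 - (-2)/6 = 10/3.
F(10/3) = 1/9, F'(10/3) = 20/3, so s_2 = (10/3) - (1/9)/(20/3) = 199/60.
F(199/60) = 1/3600, F'(199/60) = 199/30, so s_3 = (199/60) - (1/3600)/(199/30) = 79201/23880.

s_1 = 10/3, s_2 = 199/60, s_3 = 79201/23880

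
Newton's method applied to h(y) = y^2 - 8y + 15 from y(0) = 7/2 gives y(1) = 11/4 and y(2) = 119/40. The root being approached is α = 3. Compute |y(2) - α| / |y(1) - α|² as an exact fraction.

y(1) - α = 11/4 - 3 = -1/4, so |y(1) - α| = 1/4.
y(2) - α = 119/40 - 3 = -1/40, so |y(2) - α| = 1/40.
|y(1) - α|² = 1/16.
Ratio = (1/40) / (1/16) = 2/5.

2/5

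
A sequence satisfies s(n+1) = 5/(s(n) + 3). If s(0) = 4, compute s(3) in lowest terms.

130/113

s(1) = 5/(4 + 3) = 5/7.
s(2) = 5/(5/7 + 3) = 35/26.
s(3) = 5/(35/26 + 3) = 130/113.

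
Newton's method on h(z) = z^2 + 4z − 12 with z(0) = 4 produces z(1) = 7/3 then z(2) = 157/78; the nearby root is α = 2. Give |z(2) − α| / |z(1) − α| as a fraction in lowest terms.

z(1) − α = 7/3 − 2 = 1/3, so |z(1) − α| = 1/3.
z(2) − α = 157/78 − 2 = 1/78, so |z(2) − α| = 1/78.
Ratio = (1/78) / (1/3) = 1/26.

1/26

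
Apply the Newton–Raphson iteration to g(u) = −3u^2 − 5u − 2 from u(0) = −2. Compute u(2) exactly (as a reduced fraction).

−202/175

g'(u) = −6u − 5.
g(−2) = −4, g'(−2) = 7, so u(1) = (−2) − (−4)/7 = −10/7.
g(−10/7) = −48/49, g'(−10/7) = 25/7, so u(2) = (−10/7) − (−48/49)/(25/7) = −202/175.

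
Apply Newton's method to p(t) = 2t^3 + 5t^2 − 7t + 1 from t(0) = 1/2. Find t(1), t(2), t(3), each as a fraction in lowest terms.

p'(t) = 6t^2 + 10t − 7.
p(1/2) = −1, p'(1/2) = −1/2, so t(1) = (1/2) − (−1)/(−1/2) = −3/2.
p(−3/2) = 16, p'(−3/2) = −17/2, so t(2) = (−3/2) − 16/(−17/2) = 13/34.
p(13/34) = −4096/4913, p'(13/34) = −1329/578, so t(3) = (13/34) − (−4096/4913)/(−1329/578) = 893/45186.

t(1) = −3/2, t(2) = 13/34, t(3) = 893/45186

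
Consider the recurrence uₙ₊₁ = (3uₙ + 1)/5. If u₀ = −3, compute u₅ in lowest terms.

u₁ = (3·(−3) + 1)/5 = −8/5.
u₂ = (3·(−8/5) + 1)/5 = −19/25.
u₃ = (3·(−19/25) + 1)/5 = −32/125.
u₄ = (3·(−32/125) + 1)/5 = 29/625.
u₅ = (3·(29/625) + 1)/5 = 712/3125.

712/3125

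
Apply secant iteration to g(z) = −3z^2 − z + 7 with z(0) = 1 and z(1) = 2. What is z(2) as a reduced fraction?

13/10

g(1) = 3, g(2) = −7. z(2) = 2 − (−7)·(2 − 1)/((−7) − 3) = 13/10.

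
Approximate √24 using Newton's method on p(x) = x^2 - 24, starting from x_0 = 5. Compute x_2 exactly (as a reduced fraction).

4801/980

p'(x) = 2x.
p(5) = 1, p'(5) = 10, so x_1 = 5 - 1/10 = 49/10.
p(49/10) = 1/100, p'(49/10) = 49/5, so x_2 = (49/10) - (1/100)/(49/5) = 4801/980.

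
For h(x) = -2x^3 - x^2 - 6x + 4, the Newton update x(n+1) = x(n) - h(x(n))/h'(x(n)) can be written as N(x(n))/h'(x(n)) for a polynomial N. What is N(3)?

h'(x) = -6x^2 - 2x - 6.
N(x) = x·h'(x) - h(x) = x·(-6x^2 - 2x - 6) - (-2x^3 - x^2 - 6x + 4) = -4x^3 - x^2 - 4.
N(3) = -121.

-121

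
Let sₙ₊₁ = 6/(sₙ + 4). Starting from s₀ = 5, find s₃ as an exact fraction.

42/37

s₁ = 6/(5 + 4) = 2/3.
s₂ = 6/(2/3 + 4) = 9/7.
s₃ = 6/(9/7 + 4) = 42/37.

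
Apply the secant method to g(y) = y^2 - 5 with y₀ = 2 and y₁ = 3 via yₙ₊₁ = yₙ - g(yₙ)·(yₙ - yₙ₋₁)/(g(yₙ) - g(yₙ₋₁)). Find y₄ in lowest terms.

g(2) = -1, g(3) = 4. y₂ = 3 - 4·(3 - 2)/(4 - (-1)) = 11/5.
g(3) = 4, g(11/5) = -4/25. y₃ = (11/5) - (-4/25)·((11/5) - 3)/((-4/25) - 4) = 29/13.
g(11/5) = -4/25, g(29/13) = -4/169. y₄ = (29/13) - (-4/169)·((29/13) - (11/5))/((-4/169) - (-4/25)) = 161/72.

161/72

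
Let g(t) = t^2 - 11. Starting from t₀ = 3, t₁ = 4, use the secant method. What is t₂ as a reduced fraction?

g(3) = -2, g(4) = 5. t₂ = 4 - 5·(4 - 3)/(5 - (-2)) = 23/7.

23/7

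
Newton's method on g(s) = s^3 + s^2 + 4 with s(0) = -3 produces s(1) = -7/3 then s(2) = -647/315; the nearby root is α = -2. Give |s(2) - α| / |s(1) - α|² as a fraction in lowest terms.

17/35

s(1) - α = -7/3 - (-2) = -7/3 + 2 = -1/3, so |s(1) - α| = 1/3.
s(2) - α = -647/315 - (-2) = -647/315 + 2 = -17/315, so |s(2) - α| = 17/315.
|s(1) - α|² = 1/9.
Ratio = (17/315) / (1/9) = 17/35.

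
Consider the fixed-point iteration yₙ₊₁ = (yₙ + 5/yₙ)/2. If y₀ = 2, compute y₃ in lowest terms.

51841/23184

y₁ = (2 + 5/2)/2 = 9/4.
y₂ = (9/4 + 5/(9/4))/2 = 161/72.
y₃ = (161/72 + 5/(161/72))/2 = 51841/23184.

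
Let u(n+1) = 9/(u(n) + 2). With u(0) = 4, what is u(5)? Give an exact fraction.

u(1) = 9/(4 + 2) = 3/2.
u(2) = 9/(3/2 + 2) = 18/7.
u(3) = 9/(18/7 + 2) = 63/32.
u(4) = 9/(63/32 + 2) = 288/127.
u(5) = 9/(288/127 + 2) = 1143/542.

1143/542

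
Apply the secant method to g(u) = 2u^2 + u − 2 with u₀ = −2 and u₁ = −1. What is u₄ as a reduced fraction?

g(−2) = 4, g(−1) = −1. u₂ = (−1) − (−1)·((−1) − (−2))/((−1) − 4) = −6/5.
g(−1) = −1, g(−6/5) = −8/25. u₃ = (−6/5) − (−8/25)·((−6/5) − (−1))/((−8/25) − (−1)) = −22/17.
g(−6/5) = −8/25, g(−22/17) = 16/289. u₄ = (−22/17) − (16/289)·((−22/17) − (−6/5))/((16/289) − (−8/25)) = −434/339.

−434/339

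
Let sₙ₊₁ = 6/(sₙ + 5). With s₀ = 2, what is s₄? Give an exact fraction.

s₁ = 6/(2 + 5) = 6/7.
s₂ = 6/(6/7 + 5) = 42/41.
s₃ = 6/(42/41 + 5) = 246/247.
s₄ = 6/(246/247 + 5) = 1482/1481.

1482/1481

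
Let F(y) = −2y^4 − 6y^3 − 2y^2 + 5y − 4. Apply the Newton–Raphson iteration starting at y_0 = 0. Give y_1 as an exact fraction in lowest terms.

F'(y) = −8y^3 − 18y^2 − 4y + 5.
F(0) = −4, F'(0) = 5, so y_1 = 0 − (−4)/5 = 4/5.

4/5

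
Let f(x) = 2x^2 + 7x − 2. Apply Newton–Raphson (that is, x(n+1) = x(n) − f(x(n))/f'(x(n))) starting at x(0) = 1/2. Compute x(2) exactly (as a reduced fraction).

f'(x) = 4x + 7.
f(1/2) = 2, f'(1/2) = 9, so x(1) = (1/2) − 2/9 = 5/18.
f(5/18) = 8/81, f'(5/18) = 73/9, so x(2) = (5/18) − (8/81)/(73/9) = 349/1314.

349/1314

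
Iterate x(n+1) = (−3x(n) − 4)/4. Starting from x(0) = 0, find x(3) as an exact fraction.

x(1) = (−3·0 − 4)/4 = −1.
x(2) = (−3·(−1) − 4)/4 = −1/4.
x(3) = (−3·(−1/4) − 4)/4 = −13/16.

−13/16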